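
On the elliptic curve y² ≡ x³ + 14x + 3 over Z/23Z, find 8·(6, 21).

(1, 15)

Write Q = (6, 21).
Repeated addition: build up to 8Q.
2Q: tangent at (6, 21): λ = (3·6² + 14)/(2·21) ≡ 7/19. 19⁻¹ ≡ 17 (mod 23), so λ ≡ 7·17 ≡ 4.
  x = λ² - 6 - 6 = 16 - 12 ≡ 4; y = λ·(6 - 4) - 21 ≡ 10. → (4, 10)
3Q: (4, 10) + (6, 21). λ = (21 - 10)/(6 - 4) ≡ 11/2 mod 23. 2⁻¹ ≡ 12 (mod 23), so λ ≡ 17.
  x = λ² - 4 - 6 = 289 - 10 ≡ 3; y = λ·(4 - 3) - 10 ≡ 7. → (3, 7)
4Q: (3, 7) + (6, 21). λ = (21 - 7)/(6 - 3) ≡ 14/3 mod 23. 3⁻¹ ≡ 8 (mod 23), so λ ≡ 20.
  x = λ² - 3 - 6 = 400 - 9 ≡ 0; y = λ·(3 - 0) - 7 ≡ 7. → (0, 7)
5Q: (0, 7) + (6, 21). λ = (21 - 7)/(6 - 0) ≡ 14/6 mod 23. 6⁻¹ ≡ 4 (mod 23) since 6·4 = 24 ≡ 1, so λ ≡ 10.
  x = λ² - 0 - 6 = 100 - 6 ≡ 2; y = λ·(0 - 2) - 7 ≡ 19. → (2, 19)
6Q: (2, 19) + (6, 21). λ = (21 - 19)/(6 - 2) ≡ 2/4 mod 23. 4⁻¹ ≡ 6 (mod 23) since 4·6 = 24 ≡ 1, so λ ≡ 12.
  x = λ² - 2 - 6 = 144 - 8 ≡ 21; y = λ·(2 - 21) - 19 ≡ 6. → (21, 6)
7Q: (21, 6) + (6, 21). λ = (21 - 6)/(6 - 21) ≡ 15/8 mod 23. 8⁻¹ ≡ 3 (mod 23), so λ ≡ 22.
  x = λ² - 21 - 6 = 484 - 27 ≡ 20; y = λ·(21 - 20) - 6 ≡ 16. → (20, 16)
8Q: (20, 16) + (6, 21). λ = (21 - 16)/(6 - 20) ≡ 5/9 mod 23. 9⁻¹ ≡ 18 (mod 23), so λ ≡ 21.
  x = λ² - 20 - 6 = 441 - 26 ≡ 1; y = λ·(20 - 1) - 16 ≡ 15. → (1, 15)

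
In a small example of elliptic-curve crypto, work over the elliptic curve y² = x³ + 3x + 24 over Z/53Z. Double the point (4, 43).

tangent at (4, 43): λ = (3·4² + 3)/(2·43) ≡ 51/33. 33⁻¹ ≡ 45 (mod 53), so λ ≡ 51·45 ≡ 16.
  x = λ² - 4 - 4 = 256 - 8 ≡ 36; y = λ·(4 - 36) - 43 ≡ 28. → (36, 28)

(36, 28)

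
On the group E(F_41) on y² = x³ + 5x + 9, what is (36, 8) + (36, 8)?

(35, 38)

tangent at (36, 8): λ = (3·36² + 5)/(2·8) ≡ 39/16. 16⁻¹ ≡ 18 (mod 41), so λ ≡ 39·18 ≡ 5.
  x = λ² - 36 - 36 = 25 - 72 ≡ 35; y = λ·(36 - 35) - 8 ≡ 38. → (35, 38)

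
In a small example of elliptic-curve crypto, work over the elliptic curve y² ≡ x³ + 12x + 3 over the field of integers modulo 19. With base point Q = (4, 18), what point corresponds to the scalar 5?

Double-and-add on 5 = (101)₂. Start with Q = (4, 18) for the leading 1-bit.
double: tangent at (4, 18): λ = (3·4² + 12)/(2·18) ≡ 3/17. 17⁻¹ ≡ 9 (mod 19) since 17·9 = 153 ≡ 1, so λ ≡ 3·9 ≡ 8.
  x = λ² - 4 - 4 = 64 - 8 ≡ 18; y = λ·(4 - 18) - 18 ≡ 3. → (18, 3)
double: tangent at (18, 3): λ = (3·18² + 12)/(2·3) ≡ 15/6. 6⁻¹ ≡ 16 (mod 19) since 6·16 = 96 ≡ 1, so λ ≡ 15·16 ≡ 12.
  x = λ² - 18 - 18 = 144 - 36 ≡ 13; y = λ·(18 - 13) - 3 ≡ 0. → (13, 0)
add Q: (13, 0) + (4, 18). λ = (18 - 0)/(4 - 13) ≡ 18/10 mod 19. 10⁻¹ ≡ 2 (mod 19), so λ ≡ 17.
  x = λ² - 13 - 4 = 289 - 17 ≡ 6; y = λ·(13 - 6) - 0 ≡ 5. → (6, 5)

(6, 5)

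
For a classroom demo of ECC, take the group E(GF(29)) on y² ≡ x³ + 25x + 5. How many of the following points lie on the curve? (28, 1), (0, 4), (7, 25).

0

(28, 1): 1² ≡ 1, rhs ≡ 8 → off.
(0, 4): 4² ≡ 16, rhs ≡ 5 → off.
(7, 25): 25² ≡ 16, rhs ≡ 1 → off.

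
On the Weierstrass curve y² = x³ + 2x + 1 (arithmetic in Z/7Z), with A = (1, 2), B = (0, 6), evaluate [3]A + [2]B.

(1, 5)

First 3A:
Repeated addition: build up to 3A.
2A: tangent at (1, 2): λ = (3·1² + 2)/(2·2) ≡ 5/4. 4⁻¹ ≡ 2 (mod 7), so λ ≡ 5·2 ≡ 3.
  x = λ² - 1 - 1 = 9 - 2 ≡ 0; y = λ·(1 - 0) - 2 ≡ 1. → (0, 1)
3A: (0, 1) + (1, 2). λ = (2 - 1)/(1 - 0) ≡ 1/1 mod 7. 1⁻¹ ≡ 1 (mod 7) since 1·1 = 1 ≡ 1, so λ ≡ 1.
  x = λ² - 0 - 1 = 1 - 1 ≡ 0; y = λ·(0 - 0) - 1 ≡ 6. → (0, 6)
3A = (0, 6).
Next 2B:
Repeated addition: build up to 2B.
2B: tangent at (0, 6): λ = (3·0² + 2)/(2·6) ≡ 2/5. 5⁻¹ ≡ 3 (mod 7) since 5·3 = 15 ≡ 1, so λ ≡ 2·3 ≡ 6.
  x = λ² - 0 - 0 = 36 - 0 ≡ 1; y = λ·(0 - 1) - 6 ≡ 2. → (1, 2)
2B = (1, 2).
Finally 3A + 2B:
(0, 6) + (1, 2). λ = (2 - 6)/(1 - 0) ≡ 3/1 mod 7. 1⁻¹ ≡ 1 (mod 7), so λ ≡ 3.
  x = λ² - 0 - 1 = 9 - 1 ≡ 1; y = λ·(0 - 1) - 6 ≡ 5. → (1, 5)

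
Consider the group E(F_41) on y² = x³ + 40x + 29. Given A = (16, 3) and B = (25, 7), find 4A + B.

(30, 12)

First 4A:
Double-and-add on 4 = (100)₂. Start with A = (16, 3) for the leading 1-bit.
double: tangent at (16, 3): λ = (3·16² + 40)/(2·3) ≡ 29/6. 6⁻¹ ≡ 7 (mod 41), so λ ≡ 29·7 ≡ 39.
  x = λ² - 16 - 16 = 1521 - 32 ≡ 13; y = λ·(16 - 13) - 3 ≡ 32. → (13, 32)
double: tangent at (13, 32): λ = (3·13² + 40)/(2·32) ≡ 14/23. 23⁻¹ ≡ 25 (mod 41) since 23·25 = 575 ≡ 1, so λ ≡ 14·25 ≡ 22.
  x = λ² - 13 - 13 = 484 - 26 ≡ 7; y = λ·(13 - 7) - 32 ≡ 18. → (7, 18)
4A = (7, 18).
Finally 4A + B:
(7, 18) + (25, 7). λ = (7 - 18)/(25 - 7) ≡ 30/18 mod 41. 18⁻¹ ≡ 16 (mod 41) since 18·16 = 288 ≡ 1, so λ ≡ 29.
  x = λ² - 7 - 25 = 841 - 32 ≡ 30; y = λ·(7 - 30) - 18 ≡ 12. → (30, 12)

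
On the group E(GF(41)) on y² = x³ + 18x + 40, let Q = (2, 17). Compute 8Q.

(6, 6)

Double-and-add on 8 = (1000)₂. Start with Q = (2, 17) for the leading 1-bit.
double: tangent at (2, 17): λ = (3·2² + 18)/(2·17) ≡ 30/34. 34⁻¹ ≡ 35 (mod 41) since 34·35 = 1190 ≡ 1, so λ ≡ 30·35 ≡ 25.
  x = λ² - 2 - 2 = 625 - 4 ≡ 6; y = λ·(2 - 6) - 17 ≡ 6. → (6, 6)
double: tangent at (6, 6): λ = (3·6² + 18)/(2·6) ≡ 3/12. 12⁻¹ ≡ 24 (mod 41), so λ ≡ 3·24 ≡ 31.
  x = λ² - 6 - 6 = 961 - 12 ≡ 6; y = λ·(6 - 6) - 6 ≡ 35. → (6, 35)
double: tangent at (6, 35): λ = (3·6² + 18)/(2·35) ≡ 3/29. 29⁻¹ ≡ 17 (mod 41), so λ ≡ 3·17 ≡ 10.
  x = λ² - 6 - 6 = 100 - 12 ≡ 6; y = λ·(6 - 6) - 35 ≡ 6. → (6, 6)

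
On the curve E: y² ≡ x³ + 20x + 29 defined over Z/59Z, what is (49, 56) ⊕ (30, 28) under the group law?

(49, 56) + (30, 28). λ = (28 - 56)/(30 - 49) ≡ 31/40 mod 59. 40⁻¹ ≡ 31 (mod 59) since 40·31 = 1240 ≡ 1, so λ ≡ 17.
  x = λ² - 49 - 30 = 289 - 79 ≡ 33; y = λ·(49 - 33) - 56 ≡ 39. → (33, 39)

(33, 39)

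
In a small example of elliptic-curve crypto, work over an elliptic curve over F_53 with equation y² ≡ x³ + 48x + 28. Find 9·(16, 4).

Write G = (16, 4).
Repeated addition: build up to 9G.
2G: tangent at (16, 4): λ = (3·16² + 48)/(2·4) ≡ 21/8. 8⁻¹ ≡ 20 (mod 53), so λ ≡ 21·20 ≡ 49.
  x = λ² - 16 - 16 = 2401 - 32 ≡ 37; y = λ·(16 - 37) - 4 ≡ 27. → (37, 27)
3G: (37, 27) + (16, 4). λ = (4 - 27)/(16 - 37) ≡ 30/32 mod 53. 32⁻¹ ≡ 5 (mod 53) since 32·5 = 160 ≡ 1, so λ ≡ 44.
  x = λ² - 37 - 16 = 1936 - 53 ≡ 28; y = λ·(37 - 28) - 27 ≡ 51. → (28, 51)
4G: (28, 51) + (16, 4). λ = (4 - 51)/(16 - 28) ≡ 6/41 mod 53. 41⁻¹ ≡ 22 (mod 53), so λ ≡ 26.
  x = λ² - 28 - 16 = 676 - 44 ≡ 49; y = λ·(28 - 49) - 51 ≡ 39. → (49, 39)
5G: (49, 39) + (16, 4). λ = (4 - 39)/(16 - 49) ≡ 18/20 mod 53. 20⁻¹ ≡ 8 (mod 53), so λ ≡ 38.
  x = λ² - 49 - 16 = 1444 - 65 ≡ 1; y = λ·(49 - 1) - 39 ≡ 36. → (1, 36)
6G: (1, 36) + (16, 4). λ = (4 - 36)/(16 - 1) ≡ 21/15 mod 53. 15⁻¹ ≡ 46 (mod 53) since 15·46 = 690 ≡ 1, so λ ≡ 12.
  x = λ² - 1 - 16 = 144 - 17 ≡ 21; y = λ·(1 - 21) - 36 ≡ 42. → (21, 42)
7G: (21, 42) + (16, 4). λ = (4 - 42)/(16 - 21) ≡ 15/48 mod 53. 48⁻¹ ≡ 21 (mod 53) since 48·21 = 1008 ≡ 1, so λ ≡ 50.
  x = λ² - 21 - 16 = 2500 - 37 ≡ 25; y = λ·(21 - 25) - 42 ≡ 23. → (25, 23)
8G: (25, 23) + (16, 4). λ = (4 - 23)/(16 - 25) ≡ 34/44 mod 53. 44⁻¹ ≡ 47 (mod 53) since 44·47 = 2068 ≡ 1, so λ ≡ 8.
  x = λ² - 25 - 16 = 64 - 41 ≡ 23; y = λ·(25 - 23) - 23 ≡ 46. → (23, 46)
9G: (23, 46) + (16, 4). λ = (4 - 46)/(16 - 23) ≡ 11/46 mod 53. 46⁻¹ ≡ 15 (mod 53) since 46·15 = 690 ≡ 1, so λ ≡ 6.
  x = λ² - 23 - 16 = 36 - 39 ≡ 50; y = λ·(23 - 50) - 46 ≡ 4. → (50, 4)

(50, 4)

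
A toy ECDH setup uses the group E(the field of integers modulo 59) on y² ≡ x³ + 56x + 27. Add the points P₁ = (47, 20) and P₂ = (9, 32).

(25, 1)

(47, 20) + (9, 32). λ = (32 - 20)/(9 - 47) ≡ 12/21 mod 59. 21⁻¹ ≡ 45 (mod 59), so λ ≡ 9.
  x = λ² - 47 - 9 = 81 - 56 ≡ 25; y = λ·(47 - 25) - 20 ≡ 1. → (25, 1)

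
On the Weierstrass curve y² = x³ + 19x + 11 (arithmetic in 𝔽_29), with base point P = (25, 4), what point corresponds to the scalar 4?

Repeated addition: build up to 4P.
2P: tangent at (25, 4): λ = (3·25² + 19)/(2·4) ≡ 9/8. 8⁻¹ ≡ 11 (mod 29), so λ ≡ 9·11 ≡ 12.
  x = λ² - 25 - 25 = 144 - 50 ≡ 7; y = λ·(25 - 7) - 4 ≡ 9. → (7, 9)
3P: (7, 9) + (25, 4). λ = (4 - 9)/(25 - 7) ≡ 24/18 mod 29. 18⁻¹ ≡ 21 (mod 29), so λ ≡ 11.
  x = λ² - 7 - 25 = 121 - 32 ≡ 2; y = λ·(7 - 2) - 9 ≡ 17. → (2, 17)
4P: (2, 17) + (25, 4). λ = (4 - 17)/(25 - 2) ≡ 16/23 mod 29. 23⁻¹ ≡ 24 (mod 29) since 23·24 = 552 ≡ 1, so λ ≡ 7.
  x = λ² - 2 - 25 = 49 - 27 ≡ 22; y = λ·(2 - 22) - 17 ≡ 17. → (22, 17)

(22, 17)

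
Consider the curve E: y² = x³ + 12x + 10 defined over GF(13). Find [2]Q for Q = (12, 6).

tangent at (12, 6): λ = (3·12² + 12)/(2·6) ≡ 2/12. 12⁻¹ ≡ 12 (mod 13), so λ ≡ 2·12 ≡ 11.
  x = λ² - 12 - 12 = 121 - 24 ≡ 6; y = λ·(12 - 6) - 6 ≡ 8. → (6, 8)

(6, 8)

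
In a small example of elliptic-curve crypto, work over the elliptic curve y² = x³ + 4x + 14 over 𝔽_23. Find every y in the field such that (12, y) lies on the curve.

none

x³ + 4x + 14 = 1790 ≡ 19 (mod 23).
19 is a non-residue mod 23; no y exists.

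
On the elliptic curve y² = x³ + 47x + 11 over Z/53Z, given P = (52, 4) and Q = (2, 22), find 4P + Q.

(46, 44)

First 4P:
Repeated addition: build up to 4P.
2P: tangent at (52, 4): λ = (3·52² + 47)/(2·4) ≡ 50/8. 8⁻¹ ≡ 20 (mod 53), so λ ≡ 50·20 ≡ 46.
  x = λ² - 52 - 52 = 2116 - 104 ≡ 51; y = λ·(52 - 51) - 4 ≡ 42. → (51, 42)
3P: (51, 42) + (52, 4). λ = (4 - 42)/(52 - 51) ≡ 15/1 mod 53. 1⁻¹ ≡ 1 (mod 53), so λ ≡ 15.
  x = λ² - 51 - 52 = 225 - 103 ≡ 16; y = λ·(51 - 16) - 42 ≡ 6. → (16, 6)
4P: (16, 6) + (52, 4). λ = (4 - 6)/(52 - 16) ≡ 51/36 mod 53. 36⁻¹ ≡ 28 (mod 53) since 36·28 = 1008 ≡ 1, so λ ≡ 50.
  x = λ² - 16 - 52 = 2500 - 68 ≡ 47; y = λ·(16 - 47) - 6 ≡ 34. → (47, 34)
4P = (47, 34).
Finally 4P + Q:
(47, 34) + (2, 22). λ = (22 - 34)/(2 - 47) ≡ 41/8 mod 53. 8⁻¹ ≡ 20 (mod 53), so λ ≡ 25.
  x = λ² - 47 - 2 = 625 - 49 ≡ 46; y = λ·(47 - 46) - 34 ≡ 44. → (46, 44)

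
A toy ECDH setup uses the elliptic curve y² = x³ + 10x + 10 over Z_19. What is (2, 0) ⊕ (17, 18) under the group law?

(2, 0) + (17, 18). λ = (18 - 0)/(17 - 2) ≡ 18/15 mod 19. 15⁻¹ ≡ 14 (mod 19) since 15·14 = 210 ≡ 1, so λ ≡ 5.
  x = λ² - 2 - 17 = 25 - 19 ≡ 6; y = λ·(2 - 6) - 0 ≡ 18. → (6, 18)

(6, 18)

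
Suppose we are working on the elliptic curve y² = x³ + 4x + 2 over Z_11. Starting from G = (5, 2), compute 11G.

Double-and-add on 11 = (1011)₂. Start with G = (5, 2) for the leading 1-bit.
double: tangent at (5, 2): λ = (3·5² + 4)/(2·2) ≡ 2/4. 4⁻¹ ≡ 3 (mod 11) since 4·3 = 12 ≡ 1, so λ ≡ 2·3 ≡ 6.
  x = λ² - 5 - 5 = 36 - 10 ≡ 4; y = λ·(5 - 4) - 2 ≡ 4. → (4, 4)
double: tangent at (4, 4): λ = (3·4² + 4)/(2·4) ≡ 8/8. 8⁻¹ ≡ 7 (mod 11), so λ ≡ 8·7 ≡ 1.
  x = λ² - 4 - 4 = 1 - 8 ≡ 4; y = λ·(4 - 4) - 4 ≡ 7. → (4, 7)
add G: (4, 7) + (5, 2). λ = (2 - 7)/(5 - 4) ≡ 6/1 mod 11. 1⁻¹ ≡ 1 (mod 11) since 1·1 = 1 ≡ 1, so λ ≡ 6.
  x = λ² - 4 - 5 = 36 - 9 ≡ 5; y = λ·(4 - 5) - 7 ≡ 9. → (5, 9)
double: tangent at (5, 9): λ = (3·5² + 4)/(2·9) ≡ 2/7. 7⁻¹ ≡ 8 (mod 11) since 7·8 = 56 ≡ 1, so λ ≡ 2·8 ≡ 5.
  x = λ² - 5 - 5 = 25 - 10 ≡ 4; y = λ·(5 - 4) - 9 ≡ 7. → (4, 7)
add G: (4, 7) + (5, 2). λ = (2 - 7)/(5 - 4) ≡ 6/1 mod 11. 1⁻¹ ≡ 1 (mod 11) since 1·1 = 1 ≡ 1, so λ ≡ 6.
  x = λ² - 4 - 5 = 36 - 9 ≡ 5; y = λ·(4 - 5) - 7 ≡ 9. → (5, 9)

(5, 9)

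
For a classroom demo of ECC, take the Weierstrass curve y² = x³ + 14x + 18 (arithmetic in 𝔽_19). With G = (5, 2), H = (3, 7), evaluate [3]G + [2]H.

First 3G:
Repeated addition: build up to 3G.
2G: tangent at (5, 2): λ = (3·5² + 14)/(2·2) ≡ 13/4. 4⁻¹ ≡ 5 (mod 19) since 4·5 = 20 ≡ 1, so λ ≡ 13·5 ≡ 8.
  x = λ² - 5 - 5 = 64 - 10 ≡ 16; y = λ·(5 - 16) - 2 ≡ 5. → (16, 5)
3G: (16, 5) + (5, 2). λ = (2 - 5)/(5 - 16) ≡ 16/8 mod 19. 8⁻¹ ≡ 12 (mod 19) since 8·12 = 96 ≡ 1, so λ ≡ 2.
  x = λ² - 16 - 5 = 4 - 21 ≡ 2; y = λ·(16 - 2) - 5 ≡ 4. → (2, 4)
3G = (2, 4).
Next 2H:
Repeated addition: build up to 2H.
2H: tangent at (3, 7): λ = (3·3² + 14)/(2·7) ≡ 3/14. 14⁻¹ ≡ 15 (mod 19), so λ ≡ 3·15 ≡ 7.
  x = λ² - 3 - 3 = 49 - 6 ≡ 5; y = λ·(3 - 5) - 7 ≡ 17. → (5, 17)
2H = (5, 17).
Finally 3G + 2H:
(2, 4) + (5, 17). λ = (17 - 4)/(5 - 2) ≡ 13/3 mod 19. 3⁻¹ ≡ 13 (mod 19), so λ ≡ 17.
  x = λ² - 2 - 5 = 289 - 7 ≡ 16; y = λ·(2 - 16) - 4 ≡ 5. → (16, 5)

(16, 5)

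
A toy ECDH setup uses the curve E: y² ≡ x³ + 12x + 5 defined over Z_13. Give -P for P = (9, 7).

(9, 6)

-(9, 7) = (9, -7 mod 13) = (9, 6).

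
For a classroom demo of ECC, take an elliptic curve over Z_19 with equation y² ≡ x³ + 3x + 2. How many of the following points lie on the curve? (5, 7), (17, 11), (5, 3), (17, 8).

3

(5, 7): 7² ≡ 11, rhs ≡ 9 → off.
(17, 11): 11² ≡ 7, rhs ≡ 7 → on.
(5, 3): 3² ≡ 9, rhs ≡ 9 → on.
(17, 8): 8² ≡ 7, rhs ≡ 7 → on.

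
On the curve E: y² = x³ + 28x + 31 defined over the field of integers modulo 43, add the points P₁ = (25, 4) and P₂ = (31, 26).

(25, 4) + (31, 26). λ = (26 - 4)/(31 - 25) ≡ 22/6 mod 43. 6⁻¹ ≡ 36 (mod 43), so λ ≡ 18.
  x = λ² - 25 - 31 = 324 - 56 ≡ 10; y = λ·(25 - 10) - 4 ≡ 8. → (10, 8)

(10, 8)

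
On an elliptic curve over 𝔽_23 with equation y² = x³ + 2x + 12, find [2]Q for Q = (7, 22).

(22, 3)

tangent at (7, 22): λ = (3·7² + 2)/(2·22) ≡ 11/21. 21⁻¹ ≡ 11 (mod 23) since 21·11 = 231 ≡ 1, so λ ≡ 11·11 ≡ 6.
  x = λ² - 7 - 7 = 36 - 14 ≡ 22; y = λ·(7 - 22) - 22 ≡ 3. → (22, 3)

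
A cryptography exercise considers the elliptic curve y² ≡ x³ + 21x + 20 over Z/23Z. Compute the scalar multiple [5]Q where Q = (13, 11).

(11, 15)

Repeated addition: build up to 5Q.
2Q: tangent at (13, 11): λ = (3·13² + 21)/(2·11) ≡ 22/22. 22⁻¹ ≡ 22 (mod 23), so λ ≡ 22·22 ≡ 1.
  x = λ² - 13 - 13 = 1 - 26 ≡ 21; y = λ·(13 - 21) - 11 ≡ 4. → (21, 4)
3Q: (21, 4) + (13, 11). λ = (11 - 4)/(13 - 21) ≡ 7/15 mod 23. 15⁻¹ ≡ 20 (mod 23), so λ ≡ 2.
  x = λ² - 21 - 13 = 4 - 34 ≡ 16; y = λ·(21 - 16) - 4 ≡ 6. → (16, 6)
4Q: (16, 6) + (13, 11). λ = (11 - 6)/(13 - 16) ≡ 5/20 mod 23. 20⁻¹ ≡ 15 (mod 23) since 20·15 = 300 ≡ 1, so λ ≡ 6.
  x = λ² - 16 - 13 = 36 - 29 ≡ 7; y = λ·(16 - 7) - 6 ≡ 2. → (7, 2)
5Q: (7, 2) + (13, 11). λ = (11 - 2)/(13 - 7) ≡ 9/6 mod 23. 6⁻¹ ≡ 4 (mod 23), so λ ≡ 13.
  x = λ² - 7 - 13 = 169 - 20 ≡ 11; y = λ·(7 - 11) - 2 ≡ 15. → (11, 15)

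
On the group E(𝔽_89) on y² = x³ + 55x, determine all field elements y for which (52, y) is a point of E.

x³ + 55x + 0 = 143468 ≡ 0 (mod 89).
Only y = 0 satisfies y² ≡ 0.

0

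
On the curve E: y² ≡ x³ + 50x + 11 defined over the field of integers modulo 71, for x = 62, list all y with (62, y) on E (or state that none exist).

none

x³ + 50x + 11 = 241439 ≡ 39 (mod 71).
39 is a non-residue mod 71; no y exists.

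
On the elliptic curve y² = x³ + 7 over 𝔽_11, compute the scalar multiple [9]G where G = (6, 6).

(5, 0)

Repeated addition: build up to 9G.
2G: tangent at (6, 6): λ = (3·6² + 0)/(2·6) ≡ 9/1. 1⁻¹ ≡ 1 (mod 11), so λ ≡ 9·1 ≡ 9.
  x = λ² - 6 - 6 = 81 - 12 ≡ 3; y = λ·(6 - 3) - 6 ≡ 10. → (3, 10)
3G: (3, 10) + (6, 6). λ = (6 - 10)/(6 - 3) ≡ 7/3 mod 11. 3⁻¹ ≡ 4 (mod 11), so λ ≡ 6.
  x = λ² - 3 - 6 = 36 - 9 ≡ 5; y = λ·(3 - 5) - 10 ≡ 0. → (5, 0)
4G: (5, 0) + (6, 6). λ = (6 - 0)/(6 - 5) ≡ 6/1 mod 11. 1⁻¹ ≡ 1 (mod 11) since 1·1 = 1 ≡ 1, so λ ≡ 6.
  x = λ² - 5 - 6 = 36 - 11 ≡ 3; y = λ·(5 - 3) - 0 ≡ 1. → (3, 1)
5G: (3, 1) + (6, 6). λ = (6 - 1)/(6 - 3) ≡ 5/3 mod 11. 3⁻¹ ≡ 4 (mod 11) since 3·4 = 12 ≡ 1, so λ ≡ 9.
  x = λ² - 3 - 6 = 81 - 9 ≡ 6; y = λ·(3 - 6) - 1 ≡ 5. → (6, 5)
6G: (6, 5) + (6, 6): same x and y₁ ≡ -y₂, so the sum is ∞.
7G: ∞ + (6, 6) = (6, 6) (identity).
8G: tangent at (6, 6): λ = (3·6² + 0)/(2·6) ≡ 9/1. 1⁻¹ ≡ 1 (mod 11), so λ ≡ 9·1 ≡ 9.
  x = λ² - 6 - 6 = 81 - 12 ≡ 3; y = λ·(6 - 3) - 6 ≡ 10. → (3, 10)
9G: (3, 10) + (6, 6). λ = (6 - 10)/(6 - 3) ≡ 7/3 mod 11. 3⁻¹ ≡ 4 (mod 11), so λ ≡ 6.
  x = λ² - 3 - 6 = 36 - 9 ≡ 5; y = λ·(3 - 5) - 10 ≡ 0. → (5, 0)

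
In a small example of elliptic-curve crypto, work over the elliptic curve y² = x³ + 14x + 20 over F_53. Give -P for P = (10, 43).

(10, 10)

-(10, 43) = (10, -43 mod 53) = (10, 10).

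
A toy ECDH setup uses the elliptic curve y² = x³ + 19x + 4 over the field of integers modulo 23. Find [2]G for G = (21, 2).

tangent at (21, 2): λ = (3·21² + 19)/(2·2) ≡ 8/4. 4⁻¹ ≡ 6 (mod 23), so λ ≡ 8·6 ≡ 2.
  x = λ² - 21 - 21 = 4 - 42 ≡ 8; y = λ·(21 - 8) - 2 ≡ 1. → (8, 1)

(8, 1)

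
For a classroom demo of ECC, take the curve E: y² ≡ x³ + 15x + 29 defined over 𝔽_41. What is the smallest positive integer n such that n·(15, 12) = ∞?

3

2P: tangent at (15, 12): λ = (3·15² + 15)/(2·12) ≡ 34/24. 24⁻¹ ≡ 12 (mod 41) since 24·12 = 288 ≡ 1, so λ ≡ 34·12 ≡ 39.
  x = λ² - 15 - 15 = 1521 - 30 ≡ 15; y = λ·(15 - 15) - 12 ≡ 29. → (15, 29)
3P: (15, 29) + (15, 12): same x and y₁ ≡ -y₂, so the sum is ∞.
3P = ∞, so the order is 3.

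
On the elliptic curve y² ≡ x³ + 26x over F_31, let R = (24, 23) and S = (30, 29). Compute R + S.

(24, 23) + (30, 29). λ = (29 - 23)/(30 - 24) ≡ 6/6 mod 31. 6⁻¹ ≡ 26 (mod 31) since 6·26 = 156 ≡ 1, so λ ≡ 1.
  x = λ² - 24 - 30 = 1 - 54 ≡ 9; y = λ·(24 - 9) - 23 ≡ 23. → (9, 23)

(9, 23)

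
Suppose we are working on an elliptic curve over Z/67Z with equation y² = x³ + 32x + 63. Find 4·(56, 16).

(43, 12)

Write P = (56, 16).
Repeated addition: build up to 4P.
2P: tangent at (56, 16): λ = (3·56² + 32)/(2·16) ≡ 60/32. 32⁻¹ ≡ 44 (mod 67), so λ ≡ 60·44 ≡ 27.
  x = λ² - 56 - 56 = 729 - 112 ≡ 14; y = λ·(56 - 14) - 16 ≡ 46. → (14, 46)
3P: (14, 46) + (56, 16). λ = (16 - 46)/(56 - 14) ≡ 37/42 mod 67. 42⁻¹ ≡ 8 (mod 67), so λ ≡ 28.
  x = λ² - 14 - 56 = 784 - 70 ≡ 44; y = λ·(14 - 44) - 46 ≡ 52. → (44, 52)
4P: (44, 52) + (56, 16). λ = (16 - 52)/(56 - 44) ≡ 31/12 mod 67. 12⁻¹ ≡ 28 (mod 67), so λ ≡ 64.
  x = λ² - 44 - 56 = 4096 - 100 ≡ 43; y = λ·(44 - 43) - 52 ≡ 12. → (43, 12)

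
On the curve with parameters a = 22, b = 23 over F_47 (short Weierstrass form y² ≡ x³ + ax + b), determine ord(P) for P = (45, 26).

2P: tangent at (45, 26): λ = (3·45² + 22)/(2·26) ≡ 34/5. 5⁻¹ ≡ 19 (mod 47), so λ ≡ 34·19 ≡ 35.
  x = λ² - 45 - 45 = 1225 - 90 ≡ 7; y = λ·(45 - 7) - 26 ≡ 35. → (7, 35)
3P: (7, 35) + (45, 26). λ = (26 - 35)/(45 - 7) ≡ 38/38 mod 47. 38⁻¹ ≡ 26 (mod 47) since 38·26 = 988 ≡ 1, so λ ≡ 1.
  x = λ² - 7 - 45 = 1 - 52 ≡ 43; y = λ·(7 - 43) - 35 ≡ 23. → (43, 23)
4P: (43, 23) + (45, 26). λ = (26 - 23)/(45 - 43) ≡ 3/2 mod 47. 2⁻¹ ≡ 24 (mod 47) since 2·24 = 48 ≡ 1, so λ ≡ 25.
  x = λ² - 43 - 45 = 625 - 88 ≡ 20; y = λ·(43 - 20) - 23 ≡ 35. → (20, 35)
5P: (20, 35) + (45, 26). λ = (26 - 35)/(45 - 20) ≡ 38/25 mod 47. 25⁻¹ ≡ 32 (mod 47) since 25·32 = 800 ≡ 1, so λ ≡ 41.
  x = λ² - 20 - 45 = 1681 - 65 ≡ 18; y = λ·(20 - 18) - 35 ≡ 0. → (18, 0)
6P: (18, 0) + (45, 26). λ = (26 - 0)/(45 - 18) ≡ 26/27 mod 47. 27⁻¹ ≡ 7 (mod 47), so λ ≡ 41.
  x = λ² - 18 - 45 = 1681 - 63 ≡ 20; y = λ·(18 - 20) - 0 ≡ 12. → (20, 12)
7P: (20, 12) + (45, 26). λ = (26 - 12)/(45 - 20) ≡ 14/25 mod 47. 25⁻¹ ≡ 32 (mod 47), so λ ≡ 25.
  x = λ² - 20 - 45 = 625 - 65 ≡ 43; y = λ·(20 - 43) - 12 ≡ 24. → (43, 24)
8P: (43, 24) + (45, 26). λ = (26 - 24)/(45 - 43) ≡ 2/2 mod 47. 2⁻¹ ≡ 24 (mod 47), so λ ≡ 1.
  x = λ² - 43 - 45 = 1 - 88 ≡ 7; y = λ·(43 - 7) - 24 ≡ 12. → (7, 12)
9P: (7, 12) + (45, 26). λ = (26 - 12)/(45 - 7) ≡ 14/38 mod 47. 38⁻¹ ≡ 26 (mod 47), so λ ≡ 35.
  x = λ² - 7 - 45 = 1225 - 52 ≡ 45; y = λ·(7 - 45) - 12 ≡ 21. → (45, 21)
10P: (45, 21) + (45, 26): same x and y₁ ≡ -y₂, so the sum is 𝒪.
10P = 𝒪, so the order is 10.

10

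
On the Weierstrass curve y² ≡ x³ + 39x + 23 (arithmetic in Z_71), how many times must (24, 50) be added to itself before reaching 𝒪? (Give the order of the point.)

6

2P: tangent at (24, 50): λ = (3·24² + 39)/(2·50) ≡ 63/29. 29⁻¹ ≡ 49 (mod 71), so λ ≡ 63·49 ≡ 34.
  x = λ² - 24 - 24 = 1156 - 48 ≡ 43; y = λ·(24 - 43) - 50 ≡ 14. → (43, 14)
3P: (43, 14) + (24, 50). λ = (50 - 14)/(24 - 43) ≡ 36/52 mod 71. 52⁻¹ ≡ 56 (mod 71) since 52·56 = 2912 ≡ 1, so λ ≡ 28.
  x = λ² - 43 - 24 = 784 - 67 ≡ 7; y = λ·(43 - 7) - 14 ≡ 0. → (7, 0)
4P: (7, 0) + (24, 50). λ = (50 - 0)/(24 - 7) ≡ 50/17 mod 71. 17⁻¹ ≡ 46 (mod 71) since 17·46 = 782 ≡ 1, so λ ≡ 28.
  x = λ² - 7 - 24 = 784 - 31 ≡ 43; y = λ·(7 - 43) - 0 ≡ 57. → (43, 57)
5P: (43, 57) + (24, 50). λ = (50 - 57)/(24 - 43) ≡ 64/52 mod 71. 52⁻¹ ≡ 56 (mod 71), so λ ≡ 34.
  x = λ² - 43 - 24 = 1156 - 67 ≡ 24; y = λ·(43 - 24) - 57 ≡ 21. → (24, 21)
6P: (24, 21) + (24, 50): same x and y₁ ≡ -y₂, so the sum is 𝒪.
6P = 𝒪, so the order is 6.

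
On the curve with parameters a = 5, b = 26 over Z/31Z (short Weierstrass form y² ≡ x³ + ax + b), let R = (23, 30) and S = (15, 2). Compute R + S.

(23, 30) + (15, 2). λ = (2 - 30)/(15 - 23) ≡ 3/23 mod 31. 23⁻¹ ≡ 27 (mod 31), so λ ≡ 19.
  x = λ² - 23 - 15 = 361 - 38 ≡ 13; y = λ·(23 - 13) - 30 ≡ 5. → (13, 5)

(13, 5)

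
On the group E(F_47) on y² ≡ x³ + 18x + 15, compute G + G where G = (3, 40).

(18, 25)

tangent at (3, 40): λ = (3·3² + 18)/(2·40) ≡ 45/33. 33⁻¹ ≡ 10 (mod 47) since 33·10 = 330 ≡ 1, so λ ≡ 45·10 ≡ 27.
  x = λ² - 3 - 3 = 729 - 6 ≡ 18; y = λ·(3 - 18) - 40 ≡ 25. → (18, 25)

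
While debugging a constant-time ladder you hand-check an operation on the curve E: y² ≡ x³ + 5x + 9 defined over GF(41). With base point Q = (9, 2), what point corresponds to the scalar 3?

(11, 1)

Repeated addition: build up to 3Q.
2Q: tangent at (9, 2): λ = (3·9² + 5)/(2·2) ≡ 2/4. 4⁻¹ ≡ 31 (mod 41), so λ ≡ 2·31 ≡ 21.
  x = λ² - 9 - 9 = 441 - 18 ≡ 13; y = λ·(9 - 13) - 2 ≡ 37. → (13, 37)
3Q: (13, 37) + (9, 2). λ = (2 - 37)/(9 - 13) ≡ 6/37 mod 41. 37⁻¹ ≡ 10 (mod 41), so λ ≡ 19.
  x = λ² - 13 - 9 = 361 - 22 ≡ 11; y = λ·(13 - 11) - 37 ≡ 1. → (11, 1)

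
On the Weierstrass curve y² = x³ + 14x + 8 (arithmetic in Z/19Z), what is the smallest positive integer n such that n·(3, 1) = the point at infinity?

2P: tangent at (3, 1): λ = (3·3² + 14)/(2·1) ≡ 3/2. 2⁻¹ ≡ 10 (mod 19), so λ ≡ 3·10 ≡ 11.
  x = λ² - 3 - 3 = 121 - 6 ≡ 1; y = λ·(3 - 1) - 1 ≡ 2. → (1, 2)
3P: (1, 2) + (3, 1). λ = (1 - 2)/(3 - 1) ≡ 18/2 mod 19. 2⁻¹ ≡ 10 (mod 19) since 2·10 = 20 ≡ 1, so λ ≡ 9.
  x = λ² - 1 - 3 = 81 - 4 ≡ 1; y = λ·(1 - 1) - 2 ≡ 17. → (1, 17)
4P: (1, 17) + (3, 1). λ = (1 - 17)/(3 - 1) ≡ 3/2 mod 19. 2⁻¹ ≡ 10 (mod 19) since 2·10 = 20 ≡ 1, so λ ≡ 11.
  x = λ² - 1 - 3 = 121 - 4 ≡ 3; y = λ·(1 - 3) - 17 ≡ 18. → (3, 18)
5P: (3, 18) + (3, 1): same x and y₁ ≡ -y₂, so the sum is the point at infinity.
5P = the point at infinity, so the order is 5.

5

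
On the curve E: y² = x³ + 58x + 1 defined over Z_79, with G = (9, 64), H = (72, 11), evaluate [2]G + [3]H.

(55, 43)

First 2G:
Repeated addition: build up to 2G.
2G: tangent at (9, 64): λ = (3·9² + 58)/(2·64) ≡ 64/49. 49⁻¹ ≡ 50 (mod 79), so λ ≡ 64·50 ≡ 40.
  x = λ² - 9 - 9 = 1600 - 18 ≡ 2; y = λ·(9 - 2) - 64 ≡ 58. → (2, 58)
2G = (2, 58).
Next 3H:
Repeated addition: build up to 3H.
2H: tangent at (72, 11): λ = (3·72² + 58)/(2·11) ≡ 47/22. 22⁻¹ ≡ 18 (mod 79), so λ ≡ 47·18 ≡ 56.
  x = λ² - 72 - 72 = 3136 - 144 ≡ 69; y = λ·(72 - 69) - 11 ≡ 78. → (69, 78)
3H: (69, 78) + (72, 11). λ = (11 - 78)/(72 - 69) ≡ 12/3 mod 79. 3⁻¹ ≡ 53 (mod 79), so λ ≡ 4.
  x = λ² - 69 - 72 = 16 - 141 ≡ 33; y = λ·(69 - 33) - 78 ≡ 66. → (33, 66)
3H = (33, 66).
Finally 2G + 3H:
(2, 58) + (33, 66). λ = (66 - 58)/(33 - 2) ≡ 8/31 mod 79. 31⁻¹ ≡ 51 (mod 79), so λ ≡ 13.
  x = λ² - 2 - 33 = 169 - 35 ≡ 55; y = λ·(2 - 55) - 58 ≡ 43. → (55, 43)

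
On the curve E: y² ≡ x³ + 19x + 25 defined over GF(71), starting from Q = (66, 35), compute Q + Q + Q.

Repeated addition: build up to 3Q.
2Q: tangent at (66, 35): λ = (3·66² + 19)/(2·35) ≡ 23/70. 70⁻¹ ≡ 70 (mod 71) since 70·70 = 4900 ≡ 1, so λ ≡ 23·70 ≡ 48.
  x = λ² - 66 - 66 = 2304 - 132 ≡ 42; y = λ·(66 - 42) - 35 ≡ 52. → (42, 52)
3Q: (42, 52) + (66, 35). λ = (35 - 52)/(66 - 42) ≡ 54/24 mod 71. 24⁻¹ ≡ 3 (mod 71) since 24·3 = 72 ≡ 1, so λ ≡ 20.
  x = λ² - 42 - 66 = 400 - 108 ≡ 8; y = λ·(42 - 8) - 52 ≡ 60. → (8, 60)

(8, 60)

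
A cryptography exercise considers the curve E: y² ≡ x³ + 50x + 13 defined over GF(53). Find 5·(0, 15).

Write Q = (0, 15).
Double-and-add on 5 = (101)₂. Start with Q = (0, 15) for the leading 1-bit.
double: tangent at (0, 15): λ = (3·0² + 50)/(2·15) ≡ 50/30. 30⁻¹ ≡ 23 (mod 53), so λ ≡ 50·23 ≡ 37.
  x = λ² - 0 - 0 = 1369 - 0 ≡ 44; y = λ·(0 - 44) - 15 ≡ 0. → (44, 0)
double: (44, 0) + (44, 0): same x and y₁ ≡ -y₂, so the sum is O.
add Q: O + (0, 15) = (0, 15) (identity).

(0, 15)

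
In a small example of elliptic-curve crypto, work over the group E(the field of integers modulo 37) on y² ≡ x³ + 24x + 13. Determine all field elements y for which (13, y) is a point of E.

none

x³ + 24x + 13 = 2522 ≡ 6 (mod 37).
6 is a non-residue mod 37; no y exists.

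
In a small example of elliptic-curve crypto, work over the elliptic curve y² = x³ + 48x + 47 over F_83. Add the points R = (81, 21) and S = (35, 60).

(81, 21) + (35, 60). λ = (60 - 21)/(35 - 81) ≡ 39/37 mod 83. 37⁻¹ ≡ 9 (mod 83), so λ ≡ 19.
  x = λ² - 81 - 35 = 361 - 116 ≡ 79; y = λ·(81 - 79) - 21 ≡ 17. → (79, 17)

(79, 17)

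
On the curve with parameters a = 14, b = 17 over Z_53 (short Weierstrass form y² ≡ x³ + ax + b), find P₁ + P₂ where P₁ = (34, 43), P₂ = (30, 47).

(34, 43) + (30, 47). λ = (47 - 43)/(30 - 34) ≡ 4/49 mod 53. 49⁻¹ ≡ 13 (mod 53) since 49·13 = 637 ≡ 1, so λ ≡ 52.
  x = λ² - 34 - 30 = 2704 - 64 ≡ 43; y = λ·(34 - 43) - 43 ≡ 19. → (43, 19)

(43, 19)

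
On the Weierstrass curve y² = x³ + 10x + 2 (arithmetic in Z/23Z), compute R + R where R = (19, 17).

tangent at (19, 17): λ = (3·19² + 10)/(2·17) ≡ 12/11. 11⁻¹ ≡ 21 (mod 23), so λ ≡ 12·21 ≡ 22.
  x = λ² - 19 - 19 = 484 - 38 ≡ 9; y = λ·(19 - 9) - 17 ≡ 19. → (9, 19)

(9, 19)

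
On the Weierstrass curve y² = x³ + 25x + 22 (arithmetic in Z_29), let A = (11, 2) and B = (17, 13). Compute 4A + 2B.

(11, 27)

First 4A:
Double-and-add on 4 = (100)₂. Start with A = (11, 2) for the leading 1-bit.
double: tangent at (11, 2): λ = (3·11² + 25)/(2·2) ≡ 11/4. 4⁻¹ ≡ 22 (mod 29), so λ ≡ 11·22 ≡ 10.
  x = λ² - 11 - 11 = 100 - 22 ≡ 20; y = λ·(11 - 20) - 2 ≡ 24. → (20, 24)
double: tangent at (20, 24): λ = (3·20² + 25)/(2·24) ≡ 7/19. 19⁻¹ ≡ 26 (mod 29), so λ ≡ 7·26 ≡ 8.
  x = λ² - 20 - 20 = 64 - 40 ≡ 24; y = λ·(20 - 24) - 24 ≡ 2. → (24, 2)
4A = (24, 2).
Next 2B:
Repeated addition: build up to 2B.
2B: tangent at (17, 13): λ = (3·17² + 25)/(2·13) ≡ 22/26. 26⁻¹ ≡ 19 (mod 29), so λ ≡ 22·19 ≡ 12.
  x = λ² - 17 - 17 = 144 - 34 ≡ 23; y = λ·(17 - 23) - 13 ≡ 2. → (23, 2)
2B = (23, 2).
Finally 4A + 2B:
(24, 2) + (23, 2). λ = (2 - 2)/(23 - 24) ≡ 0/28 mod 29. 28⁻¹ ≡ 28 (mod 29) since 28·28 = 784 ≡ 1, so λ ≡ 0.
  x = λ² - 24 - 23 = 0 - 47 ≡ 11; y = λ·(24 - 11) - 2 ≡ 27. → (11, 27)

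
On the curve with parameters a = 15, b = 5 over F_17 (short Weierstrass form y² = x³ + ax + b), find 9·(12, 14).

(14, 1)

Write P = (12, 14).
Double-and-add on 9 = (1001)₂. Start with P = (12, 14) for the leading 1-bit.
double: tangent at (12, 14): λ = (3·12² + 15)/(2·14) ≡ 5/11. 11⁻¹ ≡ 14 (mod 17) since 11·14 = 154 ≡ 1, so λ ≡ 5·14 ≡ 2.
  x = λ² - 12 - 12 = 4 - 24 ≡ 14; y = λ·(12 - 14) - 14 ≡ 16. → (14, 16)
double: tangent at (14, 16): λ = (3·14² + 15)/(2·16) ≡ 8/15. 15⁻¹ ≡ 8 (mod 17) since 15·8 = 120 ≡ 1, so λ ≡ 8·8 ≡ 13.
  x = λ² - 14 - 14 = 169 - 28 ≡ 5; y = λ·(14 - 5) - 16 ≡ 16. → (5, 16)
double: tangent at (5, 16): λ = (3·5² + 15)/(2·16) ≡ 5/15. 15⁻¹ ≡ 8 (mod 17) since 15·8 = 120 ≡ 1, so λ ≡ 5·8 ≡ 6.
  x = λ² - 5 - 5 = 36 - 10 ≡ 9; y = λ·(5 - 9) - 16 ≡ 11. → (9, 11)
add P: (9, 11) + (12, 14). λ = (14 - 11)/(12 - 9) ≡ 3/3 mod 17. 3⁻¹ ≡ 6 (mod 17), so λ ≡ 1.
  x = λ² - 9 - 12 = 1 - 21 ≡ 14; y = λ·(9 - 14) - 11 ≡ 1. → (14, 1)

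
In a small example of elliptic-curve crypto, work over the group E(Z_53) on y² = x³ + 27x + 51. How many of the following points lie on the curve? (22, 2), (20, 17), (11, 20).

1

(22, 2): 2² ≡ 4, rhs ≡ 4 → on.
(20, 17): 17² ≡ 24, rhs ≡ 5 → off.
(11, 20): 20² ≡ 29, rhs ≡ 36 → off.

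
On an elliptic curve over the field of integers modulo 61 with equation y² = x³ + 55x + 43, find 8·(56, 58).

(32, 17)

Write G = (56, 58).
Repeated addition: build up to 8G.
2G: tangent at (56, 58): λ = (3·56² + 55)/(2·58) ≡ 8/55. 55⁻¹ ≡ 10 (mod 61), so λ ≡ 8·10 ≡ 19.
  x = λ² - 56 - 56 = 361 - 112 ≡ 5; y = λ·(56 - 5) - 58 ≡ 57. → (5, 57)
3G: (5, 57) + (56, 58). λ = (58 - 57)/(56 - 5) ≡ 1/51 mod 61. 51⁻¹ ≡ 6 (mod 61) since 51·6 = 306 ≡ 1, so λ ≡ 6.
  x = λ² - 5 - 56 = 36 - 61 ≡ 36; y = λ·(5 - 36) - 57 ≡ 1. → (36, 1)
4G: (36, 1) + (56, 58). λ = (58 - 1)/(56 - 36) ≡ 57/20 mod 61. 20⁻¹ ≡ 58 (mod 61), so λ ≡ 12.
  x = λ² - 36 - 56 = 144 - 92 ≡ 52; y = λ·(36 - 52) - 1 ≡ 51. → (52, 51)
5G: (52, 51) + (56, 58). λ = (58 - 51)/(56 - 52) ≡ 7/4 mod 61. 4⁻¹ ≡ 46 (mod 61) since 4·46 = 184 ≡ 1, so λ ≡ 17.
  x = λ² - 52 - 56 = 289 - 108 ≡ 59; y = λ·(52 - 59) - 51 ≡ 13. → (59, 13)
6G: (59, 13) + (56, 58). λ = (58 - 13)/(56 - 59) ≡ 45/58 mod 61. 58⁻¹ ≡ 20 (mod 61), so λ ≡ 46.
  x = λ² - 59 - 56 = 2116 - 115 ≡ 49; y = λ·(59 - 49) - 13 ≡ 20. → (49, 20)
7G: (49, 20) + (56, 58). λ = (58 - 20)/(56 - 49) ≡ 38/7 mod 61. 7⁻¹ ≡ 35 (mod 61), so λ ≡ 49.
  x = λ² - 49 - 56 = 2401 - 105 ≡ 39; y = λ·(49 - 39) - 20 ≡ 43. → (39, 43)
8G: (39, 43) + (56, 58). λ = (58 - 43)/(56 - 39) ≡ 15/17 mod 61. 17⁻¹ ≡ 18 (mod 61) since 17·18 = 306 ≡ 1, so λ ≡ 26.
  x = λ² - 39 - 56 = 676 - 95 ≡ 32; y = λ·(39 - 32) - 43 ≡ 17. → (32, 17)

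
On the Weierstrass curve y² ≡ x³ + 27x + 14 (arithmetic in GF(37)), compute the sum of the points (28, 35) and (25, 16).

(28, 35) + (25, 16). λ = (16 - 35)/(25 - 28) ≡ 18/34 mod 37. 34⁻¹ ≡ 12 (mod 37) since 34·12 = 408 ≡ 1, so λ ≡ 31.
  x = λ² - 28 - 25 = 961 - 53 ≡ 20; y = λ·(28 - 20) - 35 ≡ 28. → (20, 28)

(20, 28)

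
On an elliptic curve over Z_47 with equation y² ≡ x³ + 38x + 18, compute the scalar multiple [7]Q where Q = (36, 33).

Repeated addition: build up to 7Q.
2Q: tangent at (36, 33): λ = (3·36² + 38)/(2·33) ≡ 25/19. 19⁻¹ ≡ 5 (mod 47), so λ ≡ 25·5 ≡ 31.
  x = λ² - 36 - 36 = 961 - 72 ≡ 43; y = λ·(36 - 43) - 33 ≡ 32. → (43, 32)
3Q: (43, 32) + (36, 33). λ = (33 - 32)/(36 - 43) ≡ 1/40 mod 47. 40⁻¹ ≡ 20 (mod 47) since 40·20 = 800 ≡ 1, so λ ≡ 20.
  x = λ² - 43 - 36 = 400 - 79 ≡ 39; y = λ·(43 - 39) - 32 ≡ 1. → (39, 1)
4Q: (39, 1) + (36, 33). λ = (33 - 1)/(36 - 39) ≡ 32/44 mod 47. 44⁻¹ ≡ 31 (mod 47) since 44·31 = 1364 ≡ 1, so λ ≡ 5.
  x = λ² - 39 - 36 = 25 - 75 ≡ 44; y = λ·(39 - 44) - 1 ≡ 21. → (44, 21)
5Q: (44, 21) + (36, 33). λ = (33 - 21)/(36 - 44) ≡ 12/39 mod 47. 39⁻¹ ≡ 41 (mod 47) since 39·41 = 1599 ≡ 1, so λ ≡ 22.
  x = λ² - 44 - 36 = 484 - 80 ≡ 28; y = λ·(44 - 28) - 21 ≡ 2. → (28, 2)
6Q: (28, 2) + (36, 33). λ = (33 - 2)/(36 - 28) ≡ 31/8 mod 47. 8⁻¹ ≡ 6 (mod 47) since 8·6 = 48 ≡ 1, so λ ≡ 45.
  x = λ² - 28 - 36 = 2025 - 64 ≡ 34; y = λ·(28 - 34) - 2 ≡ 10. → (34, 10)
7Q: (34, 10) + (36, 33). λ = (33 - 10)/(36 - 34) ≡ 23/2 mod 47. 2⁻¹ ≡ 24 (mod 47) since 2·24 = 48 ≡ 1, so λ ≡ 35.
  x = λ² - 34 - 36 = 1225 - 70 ≡ 27; y = λ·(34 - 27) - 10 ≡ 0. → (27, 0)

(27, 0)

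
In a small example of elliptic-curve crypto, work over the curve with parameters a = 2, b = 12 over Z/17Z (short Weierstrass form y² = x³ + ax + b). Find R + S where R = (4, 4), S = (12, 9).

(16, 14)

(4, 4) + (12, 9). λ = (9 - 4)/(12 - 4) ≡ 5/8 mod 17. 8⁻¹ ≡ 15 (mod 17) since 8·15 = 120 ≡ 1, so λ ≡ 7.
  x = λ² - 4 - 12 = 49 - 16 ≡ 16; y = λ·(4 - 16) - 4 ≡ 14. → (16, 14)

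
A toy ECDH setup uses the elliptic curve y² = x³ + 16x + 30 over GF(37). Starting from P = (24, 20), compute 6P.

(22, 35)

Double-and-add on 6 = (110)₂. Start with P = (24, 20) for the leading 1-bit.
double: tangent at (24, 20): λ = (3·24² + 16)/(2·20) ≡ 5/3. 3⁻¹ ≡ 25 (mod 37), so λ ≡ 5·25 ≡ 14.
  x = λ² - 24 - 24 = 196 - 48 ≡ 0; y = λ·(24 - 0) - 20 ≡ 20. → (0, 20)
add P: (0, 20) + (24, 20). λ = (20 - 20)/(24 - 0) ≡ 0/24 mod 37. 24⁻¹ ≡ 17 (mod 37), so λ ≡ 0.
  x = λ² - 0 - 24 = 0 - 24 ≡ 13; y = λ·(0 - 13) - 20 ≡ 17. → (13, 17)
double: tangent at (13, 17): λ = (3·13² + 16)/(2·17) ≡ 5/34. 34⁻¹ ≡ 12 (mod 37) since 34·12 = 408 ≡ 1, so λ ≡ 5·12 ≡ 23.
  x = λ² - 13 - 13 = 529 - 26 ≡ 22; y = λ·(13 - 22) - 17 ≡ 35. → (22, 35)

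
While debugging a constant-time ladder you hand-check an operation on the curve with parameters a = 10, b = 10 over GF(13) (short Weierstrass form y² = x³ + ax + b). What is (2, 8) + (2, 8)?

(5, 9)

tangent at (2, 8): λ = (3·2² + 10)/(2·8) ≡ 9/3. 3⁻¹ ≡ 9 (mod 13), so λ ≡ 9·9 ≡ 3.
  x = λ² - 2 - 2 = 9 - 4 ≡ 5; y = λ·(2 - 5) - 8 ≡ 9. → (5, 9)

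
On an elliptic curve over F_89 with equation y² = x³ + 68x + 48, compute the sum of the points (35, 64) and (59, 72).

(5, 35)

(35, 64) + (59, 72). λ = (72 - 64)/(59 - 35) ≡ 8/24 mod 89. 24⁻¹ ≡ 26 (mod 89), so λ ≡ 30.
  x = λ² - 35 - 59 = 900 - 94 ≡ 5; y = λ·(35 - 5) - 64 ≡ 35. → (5, 35)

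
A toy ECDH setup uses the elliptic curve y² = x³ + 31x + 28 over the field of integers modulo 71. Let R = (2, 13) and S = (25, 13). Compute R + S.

(2, 13) + (25, 13). λ = (13 - 13)/(25 - 2) ≡ 0/23 mod 71. 23⁻¹ ≡ 34 (mod 71), so λ ≡ 0.
  x = λ² - 2 - 25 = 0 - 27 ≡ 44; y = λ·(2 - 44) - 13 ≡ 58. → (44, 58)

(44, 58)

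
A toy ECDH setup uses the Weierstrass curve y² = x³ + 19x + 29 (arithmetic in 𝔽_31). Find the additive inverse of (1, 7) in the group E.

(1, 24)

-(1, 7) = (1, -7 mod 31) = (1, 24).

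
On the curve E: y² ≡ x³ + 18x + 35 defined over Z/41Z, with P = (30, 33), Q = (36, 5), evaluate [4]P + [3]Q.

First 4P:
Repeated addition: build up to 4P.
2P: tangent at (30, 33): λ = (3·30² + 18)/(2·33) ≡ 12/25. 25⁻¹ ≡ 23 (mod 41), so λ ≡ 12·23 ≡ 30.
  x = λ² - 30 - 30 = 900 - 60 ≡ 20; y = λ·(30 - 20) - 33 ≡ 21. → (20, 21)
3P: (20, 21) + (30, 33). λ = (33 - 21)/(30 - 20) ≡ 12/10 mod 41. 10⁻¹ ≡ 37 (mod 41), so λ ≡ 34.
  x = λ² - 20 - 30 = 1156 - 50 ≡ 40; y = λ·(20 - 40) - 21 ≡ 37. → (40, 37)
4P: (40, 37) + (30, 33). λ = (33 - 37)/(30 - 40) ≡ 37/31 mod 41. 31⁻¹ ≡ 4 (mod 41) since 31·4 = 124 ≡ 1, so λ ≡ 25.
  x = λ² - 40 - 30 = 625 - 70 ≡ 22; y = λ·(40 - 22) - 37 ≡ 3. → (22, 3)
4P = (22, 3).
Next 3Q:
Repeated addition: build up to 3Q.
2Q: tangent at (36, 5): λ = (3·36² + 18)/(2·5) ≡ 11/10. 10⁻¹ ≡ 37 (mod 41) since 10·37 = 370 ≡ 1, so λ ≡ 11·37 ≡ 38.
  x = λ² - 36 - 36 = 1444 - 72 ≡ 19; y = λ·(36 - 19) - 5 ≡ 26. → (19, 26)
3Q: (19, 26) + (36, 5). λ = (5 - 26)/(36 - 19) ≡ 20/17 mod 41. 17⁻¹ ≡ 29 (mod 41) since 17·29 = 493 ≡ 1, so λ ≡ 6.
  x = λ² - 19 - 36 = 36 - 55 ≡ 22; y = λ·(19 - 22) - 26 ≡ 38. → (22, 38)
3Q = (22, 38).
Finally 4P + 3Q:
(22, 3) + (22, 38): same x and y₁ ≡ -y₂, so the sum is O.

O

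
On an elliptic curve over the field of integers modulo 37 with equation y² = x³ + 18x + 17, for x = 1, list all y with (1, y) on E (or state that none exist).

x³ + 18x + 17 = 36 ≡ 36 (mod 37).
Square roots of 36 mod 37: 6 and 31 (since 6² = 36 ≡ 36).

6, 31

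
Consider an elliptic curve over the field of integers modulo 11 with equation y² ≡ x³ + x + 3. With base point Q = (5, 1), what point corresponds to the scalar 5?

Double-and-add on 5 = (101)₂. Start with Q = (5, 1) for the leading 1-bit.
double: tangent at (5, 1): λ = (3·5² + 1)/(2·1) ≡ 10/2. 2⁻¹ ≡ 6 (mod 11), so λ ≡ 10·6 ≡ 5.
  x = λ² - 5 - 5 = 25 - 10 ≡ 4; y = λ·(5 - 4) - 1 ≡ 4. → (4, 4)
double: tangent at (4, 4): λ = (3·4² + 1)/(2·4) ≡ 5/8. 8⁻¹ ≡ 7 (mod 11) since 8·7 = 56 ≡ 1, so λ ≡ 5·7 ≡ 2.
  x = λ² - 4 - 4 = 4 - 8 ≡ 7; y = λ·(4 - 7) - 4 ≡ 1. → (7, 1)
add Q: (7, 1) + (5, 1). λ = (1 - 1)/(5 - 7) ≡ 0/9 mod 11. 9⁻¹ ≡ 5 (mod 11) since 9·5 = 45 ≡ 1, so λ ≡ 0.
  x = λ² - 7 - 5 = 0 - 12 ≡ 10; y = λ·(7 - 10) - 1 ≡ 10. → (10, 10)

(10, 10)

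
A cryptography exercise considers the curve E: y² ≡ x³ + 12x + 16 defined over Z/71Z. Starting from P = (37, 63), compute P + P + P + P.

Double-and-add on 4 = (100)₂. Start with P = (37, 63) for the leading 1-bit.
double: tangent at (37, 63): λ = (3·37² + 12)/(2·63) ≡ 1/55. 55⁻¹ ≡ 31 (mod 71), so λ ≡ 1·31 ≡ 31.
  x = λ² - 37 - 37 = 961 - 74 ≡ 35; y = λ·(37 - 35) - 63 ≡ 70. → (35, 70)
double: tangent at (35, 70): λ = (3·35² + 12)/(2·70) ≡ 66/69. 69⁻¹ ≡ 35 (mod 71), so λ ≡ 66·35 ≡ 38.
  x = λ² - 35 - 35 = 1444 - 70 ≡ 25; y = λ·(35 - 25) - 70 ≡ 26. → (25, 26)

(25, 26)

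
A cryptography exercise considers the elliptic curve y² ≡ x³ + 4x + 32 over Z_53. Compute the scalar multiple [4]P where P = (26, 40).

(12, 18)

Repeated addition: build up to 4P.
2P: tangent at (26, 40): λ = (3·26² + 4)/(2·40) ≡ 18/27. 27⁻¹ ≡ 2 (mod 53), so λ ≡ 18·2 ≡ 36.
  x = λ² - 26 - 26 = 1296 - 52 ≡ 25; y = λ·(26 - 25) - 40 ≡ 49. → (25, 49)
3P: (25, 49) + (26, 40). λ = (40 - 49)/(26 - 25) ≡ 44/1 mod 53. 1⁻¹ ≡ 1 (mod 53) since 1·1 = 1 ≡ 1, so λ ≡ 44.
  x = λ² - 25 - 26 = 1936 - 51 ≡ 30; y = λ·(25 - 30) - 49 ≡ 49. → (30, 49)
4P: (30, 49) + (26, 40). λ = (40 - 49)/(26 - 30) ≡ 44/49 mod 53. 49⁻¹ ≡ 13 (mod 53) since 49·13 = 637 ≡ 1, so λ ≡ 42.
  x = λ² - 30 - 26 = 1764 - 56 ≡ 12; y = λ·(30 - 12) - 49 ≡ 18. → (12, 18)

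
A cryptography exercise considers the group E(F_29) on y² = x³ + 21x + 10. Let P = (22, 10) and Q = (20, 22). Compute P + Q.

(22, 10) + (20, 22). λ = (22 - 10)/(20 - 22) ≡ 12/27 mod 29. 27⁻¹ ≡ 14 (mod 29), so λ ≡ 23.
  x = λ² - 22 - 20 = 529 - 42 ≡ 23; y = λ·(22 - 23) - 10 ≡ 25. → (23, 25)

(23, 25)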